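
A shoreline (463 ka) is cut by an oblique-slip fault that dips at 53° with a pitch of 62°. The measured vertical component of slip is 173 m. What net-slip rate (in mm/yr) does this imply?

dip-slip = throw / sin(dip) = 173 / sin(53°) = 216.6 m
net slip = dip-slip / sin(rake) = 216.6 / sin(62°) = 245.3 m
rate = 245.3 m / 463 ka = 0.000530 m/yr = 0.530 mm/yr

0.530 mm/yr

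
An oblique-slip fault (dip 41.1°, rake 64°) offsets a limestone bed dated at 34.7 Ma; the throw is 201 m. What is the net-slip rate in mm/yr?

dip-slip = throw / sin(dip) = 201 / sin(41.1°) = 305.8 m
net slip = dip-slip / sin(rake) = 305.8 / sin(64°) = 340.2 m
rate = 340.2 m / 34.7 Ma = 0.00000980 m/yr = 0.00980 mm/yr

0.00980 mm/yr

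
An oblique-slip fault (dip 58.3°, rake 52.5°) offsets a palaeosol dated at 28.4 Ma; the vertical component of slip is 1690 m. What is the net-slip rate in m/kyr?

0.0882 m/kyr

dip-slip = throw / sin(dip) = 1690 / sin(58.3°) = 1986 m
net slip = dip-slip / sin(rake) = 1986 / sin(52.5°) = 2504 m
rate = 2504 m / 28.4 Ma = 0.0000882 m/yr = 0.0882 m/kyr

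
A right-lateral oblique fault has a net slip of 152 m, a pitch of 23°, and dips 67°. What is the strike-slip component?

140 m

strike-slip = net slip × cos(rake) = 152 m × cos(23°) = 140 m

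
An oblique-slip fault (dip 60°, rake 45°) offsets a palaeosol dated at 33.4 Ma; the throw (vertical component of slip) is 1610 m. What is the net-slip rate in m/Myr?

78.7 m/Myr

dip-slip = throw / sin(dip) = 1610 / sin(60°) = 1859 m
net slip = dip-slip / sin(rake) = 1859 / sin(45°) = 2629 m
rate = 2629 m / 33.4 Ma = 0.0000787 m/yr = 78.7 m/Myr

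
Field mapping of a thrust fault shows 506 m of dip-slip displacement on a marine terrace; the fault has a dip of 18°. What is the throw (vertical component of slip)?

throw = dip-slip × sin(dip) = 506 m × sin(18°) = 156 m

156 m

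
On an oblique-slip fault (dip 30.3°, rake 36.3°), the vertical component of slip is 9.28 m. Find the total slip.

dip-slip = throw / sin(dip) = 9.28 / sin(30.3°) = 18.39 m
net slip = dip-slip / sin(rake) = 18.39 / sin(36.3°) = 31.1 m

31.1 m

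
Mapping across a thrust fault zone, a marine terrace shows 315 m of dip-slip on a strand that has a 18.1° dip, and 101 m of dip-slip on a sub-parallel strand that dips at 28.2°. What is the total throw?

throw_A = 315 × sin(18.1°) = 97.86 m
throw_B = 101 × sin(28.2°) = 47.73 m
total = 97.86 + 47.73 = 146 m

146 m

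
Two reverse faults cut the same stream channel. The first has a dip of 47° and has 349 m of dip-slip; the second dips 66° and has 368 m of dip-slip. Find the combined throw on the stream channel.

throw_A = 349 × sin(47°) = 255.2 m
throw_B = 368 × sin(66°) = 336.2 m
total = 255.2 + 336.2 = 591 m

591 m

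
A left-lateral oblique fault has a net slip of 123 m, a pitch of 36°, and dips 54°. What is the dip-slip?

dip-slip = net slip × sin(rake) = 123 m × sin(36°) = 72.3 m

72.3 m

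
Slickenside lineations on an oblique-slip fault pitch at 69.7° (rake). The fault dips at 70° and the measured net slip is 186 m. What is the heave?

59.7 m

dip-slip = net slip × sin(rake) = 186 m × sin(69.7°) = 174.4 m
heave = dip-slip × cos(dip) = 174.4 × cos(70°) = 59.7 m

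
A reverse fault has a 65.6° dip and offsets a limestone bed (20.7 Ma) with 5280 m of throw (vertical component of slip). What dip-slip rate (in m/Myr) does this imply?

dip-slip = throw / sin(dip) = 5280 m / sin(65.6°) = 5798 m
rate = 5798 m / 20.7 Ma = 0.000280 m/yr = 280 m/Myr

280 m/Myr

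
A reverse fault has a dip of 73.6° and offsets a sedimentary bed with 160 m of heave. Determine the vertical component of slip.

544 m

throw = heave × tan(dip) = 160 × tan(73.6°) = 544 m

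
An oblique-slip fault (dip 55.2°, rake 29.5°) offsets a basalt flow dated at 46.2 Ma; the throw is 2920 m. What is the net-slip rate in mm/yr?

dip-slip = throw / sin(dip) = 2920 / sin(55.2°) = 3556 m
net slip = dip-slip / sin(rake) = 3556 / sin(29.5°) = 7221 m
rate = 7221 m / 46.2 Ma = 0.000156 m/yr = 0.156 mm/yr

0.156 mm/yr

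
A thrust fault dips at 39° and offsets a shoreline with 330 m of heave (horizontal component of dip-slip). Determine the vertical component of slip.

267 m

throw = heave × tan(dip) = 330 × tan(39°) = 267 m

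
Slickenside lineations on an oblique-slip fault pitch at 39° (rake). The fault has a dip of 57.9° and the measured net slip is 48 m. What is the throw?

25.6 m

dip-slip = net slip × sin(rake) = 48 m × sin(39°) = 30.21 m
throw = dip-slip × sin(dip) = 30.21 × sin(57.9°) = 25.6 m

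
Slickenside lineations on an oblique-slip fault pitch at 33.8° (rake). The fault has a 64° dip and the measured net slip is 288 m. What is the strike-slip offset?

239 m

strike-slip = net slip × cos(rake) = 288 m × cos(33.8°) = 239 m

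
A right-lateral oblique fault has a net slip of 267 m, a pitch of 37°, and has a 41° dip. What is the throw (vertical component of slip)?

105 m

dip-slip = net slip × sin(rake) = 267 m × sin(37°) = 160.7 m
throw = dip-slip × sin(dip) = 160.7 × sin(41°) = 105 m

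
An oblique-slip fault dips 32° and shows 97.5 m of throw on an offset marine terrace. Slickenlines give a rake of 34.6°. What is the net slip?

324 m

dip-slip = throw / sin(dip) = 97.5 / sin(32°) = 184 m
net slip = dip-slip / sin(rake) = 184 / sin(34.6°) = 324 m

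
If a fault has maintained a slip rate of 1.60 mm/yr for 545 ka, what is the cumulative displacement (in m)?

slip = rate × time = 1.60 mm/yr × 545 ka = 872 m

872 m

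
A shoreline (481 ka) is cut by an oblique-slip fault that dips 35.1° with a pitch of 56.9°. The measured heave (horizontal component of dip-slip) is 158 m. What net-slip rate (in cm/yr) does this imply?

dip-slip = heave / cos(dip) = 158 / cos(35.1°) = 193.1 m
net slip = dip-slip / sin(rake) = 193.1 / sin(56.9°) = 230.5 m
rate = 230.5 m / 481 ka = 0.000479 m/yr = 0.0479 cm/yr

0.0479 cm/yr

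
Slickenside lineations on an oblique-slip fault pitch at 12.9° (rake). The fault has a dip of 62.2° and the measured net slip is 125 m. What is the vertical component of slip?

dip-slip = net slip × sin(rake) = 125 m × sin(12.9°) = 27.91 m
throw = dip-slip × sin(dip) = 27.91 × sin(62.2°) = 24.7 m

24.7 m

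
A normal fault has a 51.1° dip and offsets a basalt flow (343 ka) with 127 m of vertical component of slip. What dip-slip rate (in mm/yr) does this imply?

0.476 mm/yr

dip-slip = throw / sin(dip) = 127 m / sin(51.1°) = 163.2 m
rate = 163.2 m / 343 ka = 0.000476 m/yr = 0.476 mm/yr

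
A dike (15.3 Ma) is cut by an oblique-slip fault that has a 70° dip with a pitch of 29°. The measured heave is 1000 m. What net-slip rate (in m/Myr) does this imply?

dip-slip = heave / cos(dip) = 1000 / cos(70°) = 2924 m
net slip = dip-slip / sin(rake) = 2924 / sin(29°) = 6031 m
rate = 6031 m / 15.3 Ma = 0.000394 m/yr = 394 m/Myr

394 m/Myr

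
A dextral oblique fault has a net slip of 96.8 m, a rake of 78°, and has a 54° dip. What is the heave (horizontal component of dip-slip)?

dip-slip = net slip × sin(rake) = 96.8 m × sin(78°) = 94.68 m
heave = dip-slip × cos(dip) = 94.68 × cos(54°) = 55.7 m

55.7 m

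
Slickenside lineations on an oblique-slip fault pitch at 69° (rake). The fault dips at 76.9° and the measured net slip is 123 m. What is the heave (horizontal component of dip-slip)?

dip-slip = net slip × sin(rake) = 123 m × sin(69°) = 114.8 m
heave = dip-slip × cos(dip) = 114.8 × cos(76.9°) = 26 m

26 m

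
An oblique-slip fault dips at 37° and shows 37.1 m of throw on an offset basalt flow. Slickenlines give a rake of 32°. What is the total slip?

dip-slip = throw / sin(dip) = 37.1 / sin(37°) = 61.65 m
net slip = dip-slip / sin(rake) = 61.65 / sin(32°) = 116 m

116 m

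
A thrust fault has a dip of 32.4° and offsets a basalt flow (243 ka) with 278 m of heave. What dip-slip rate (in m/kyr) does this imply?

dip-slip = heave / cos(dip) = 278 m / cos(32.4°) = 329.3 m
rate = 329.3 m / 243 ka = 0.00135 m/yr = 1.35 m/kyr

1.35 m/kyr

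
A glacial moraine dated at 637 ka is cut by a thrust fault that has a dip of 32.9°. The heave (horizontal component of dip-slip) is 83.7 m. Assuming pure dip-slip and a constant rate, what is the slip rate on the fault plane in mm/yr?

0.156 mm/yr

dip-slip = heave / cos(dip) = 83.7 m / cos(32.9°) = 99.69 m
rate = 99.69 m / 637 ka = 0.000156 m/yr = 0.156 mm/yr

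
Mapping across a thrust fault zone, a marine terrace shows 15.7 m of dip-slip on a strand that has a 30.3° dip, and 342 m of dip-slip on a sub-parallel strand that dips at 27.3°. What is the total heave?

317 m

heave_A = 15.7 × cos(30.3°) = 13.56 m
heave_B = 342 × cos(27.3°) = 303.9 m
total = 13.56 + 303.9 = 317 m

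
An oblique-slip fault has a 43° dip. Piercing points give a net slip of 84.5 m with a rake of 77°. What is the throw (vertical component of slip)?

dip-slip = net slip × sin(rake) = 84.5 m × sin(77°) = 82.33 m
throw = dip-slip × sin(dip) = 82.33 × sin(43°) = 56.2 m

56.2 m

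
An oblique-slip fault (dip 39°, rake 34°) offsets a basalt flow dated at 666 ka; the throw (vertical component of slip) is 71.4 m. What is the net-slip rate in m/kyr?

dip-slip = throw / sin(dip) = 71.4 / sin(39°) = 113.5 m
net slip = dip-slip / sin(rake) = 113.5 / sin(34°) = 202.9 m
rate = 202.9 m / 666 ka = 0.000305 m/yr = 0.305 m/kyr

0.305 m/kyr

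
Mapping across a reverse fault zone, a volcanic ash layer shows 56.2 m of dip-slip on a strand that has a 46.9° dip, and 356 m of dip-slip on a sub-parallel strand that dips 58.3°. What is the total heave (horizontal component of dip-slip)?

heave_A = 56.2 × cos(46.9°) = 38.40 m
heave_B = 356 × cos(58.3°) = 187.1 m
total = 38.40 + 187.1 = 225 m

225 m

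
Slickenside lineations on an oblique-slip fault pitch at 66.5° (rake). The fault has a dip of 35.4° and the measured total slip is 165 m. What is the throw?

dip-slip = net slip × sin(rake) = 165 m × sin(66.5°) = 151.3 m
throw = dip-slip × sin(dip) = 151.3 × sin(35.4°) = 87.7 m

87.7 m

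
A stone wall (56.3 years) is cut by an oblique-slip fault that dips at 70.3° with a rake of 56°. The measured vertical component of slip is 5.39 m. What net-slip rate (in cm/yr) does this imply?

12.3 cm/yr

dip-slip = throw / sin(dip) = 5.39 / sin(70.3°) = 5.725 m
net slip = dip-slip / sin(rake) = 5.725 / sin(56°) = 6.906 m
rate = 6.906 m / 56.3 years = 0.123 m/yr = 12.3 cm/yr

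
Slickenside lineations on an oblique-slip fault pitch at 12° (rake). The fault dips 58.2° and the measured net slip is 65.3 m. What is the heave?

dip-slip = net slip × sin(rake) = 65.3 m × sin(12°) = 13.58 m
heave = dip-slip × cos(dip) = 13.58 × cos(58.2°) = 7.15 m

7.15 m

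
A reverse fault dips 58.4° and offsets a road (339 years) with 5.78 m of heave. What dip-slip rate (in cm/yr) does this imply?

3.25 cm/yr

dip-slip = heave / cos(dip) = 5.78 m / cos(58.4°) = 11.03 m
rate = 11.03 m / 339 years = 0.0325 m/yr = 3.25 cm/yr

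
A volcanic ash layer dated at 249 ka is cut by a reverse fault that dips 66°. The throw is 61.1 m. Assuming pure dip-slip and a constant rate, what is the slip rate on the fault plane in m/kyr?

0.269 m/kyr

dip-slip = throw / sin(dip) = 61.1 m / sin(66°) = 66.88 m
rate = 66.88 m / 249 ka = 0.000269 m/yr = 0.269 m/kyr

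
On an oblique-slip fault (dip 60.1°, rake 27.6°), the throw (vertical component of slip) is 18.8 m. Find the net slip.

dip-slip = throw / sin(dip) = 18.8 / sin(60.1°) = 21.69 m
net slip = dip-slip / sin(rake) = 21.69 / sin(27.6°) = 46.8 m

46.8 m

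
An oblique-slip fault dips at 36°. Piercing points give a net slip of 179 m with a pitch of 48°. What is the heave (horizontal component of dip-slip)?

dip-slip = net slip × sin(rake) = 179 m × sin(48°) = 133 m
heave = dip-slip × cos(dip) = 133 × cos(36°) = 108 m

108 m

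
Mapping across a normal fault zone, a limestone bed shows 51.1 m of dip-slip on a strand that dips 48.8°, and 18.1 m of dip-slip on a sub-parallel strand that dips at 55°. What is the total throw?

throw_A = 51.1 × sin(48.8°) = 38.45 m
throw_B = 18.1 × sin(55°) = 14.83 m
total = 38.45 + 14.83 = 53.3 m

53.3 m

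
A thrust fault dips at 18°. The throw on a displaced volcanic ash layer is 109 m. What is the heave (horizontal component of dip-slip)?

335 m

heave = throw / tan(dip) = 109 / tan(18°) = 335 m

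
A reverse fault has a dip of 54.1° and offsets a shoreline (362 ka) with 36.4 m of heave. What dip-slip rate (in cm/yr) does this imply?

0.0171 cm/yr

dip-slip = heave / cos(dip) = 36.4 m / cos(54.1°) = 62.08 m
rate = 62.08 m / 362 ka = 0.000171 m/yr = 0.0171 cm/yr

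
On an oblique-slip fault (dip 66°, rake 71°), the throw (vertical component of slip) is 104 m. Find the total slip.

dip-slip = throw / sin(dip) = 104 / sin(66°) = 113.8 m
net slip = dip-slip / sin(rake) = 113.8 / sin(71°) = 120 m

120 m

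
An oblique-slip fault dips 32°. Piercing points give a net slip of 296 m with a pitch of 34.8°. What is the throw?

89.5 m

dip-slip = net slip × sin(rake) = 296 m × sin(34.8°) = 168.9 m
throw = dip-slip × sin(dip) = 168.9 × sin(32°) = 89.5 m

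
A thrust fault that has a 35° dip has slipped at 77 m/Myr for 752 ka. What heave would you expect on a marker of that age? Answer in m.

47.4 m

dip-slip = rate × time = 77 m/Myr × 752 ka = 57.90 m
heave = dip-slip × cos(dip) = 57.90 × cos(35°) = 47.4 m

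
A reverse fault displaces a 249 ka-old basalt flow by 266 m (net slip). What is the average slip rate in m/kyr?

1.07 m/kyr

rate = 266 m / 249 ka = 0.00107 m/yr = 1.07 m/kyr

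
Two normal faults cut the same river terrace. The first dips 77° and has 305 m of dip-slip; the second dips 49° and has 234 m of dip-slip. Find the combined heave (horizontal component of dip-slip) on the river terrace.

heave_A = 305 × cos(77°) = 68.61 m
heave_B = 234 × cos(49°) = 153.5 m
total = 68.61 + 153.5 = 222 m

222 m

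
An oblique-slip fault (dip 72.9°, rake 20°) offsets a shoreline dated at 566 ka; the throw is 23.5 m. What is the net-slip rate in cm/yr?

dip-slip = throw / sin(dip) = 23.5 / sin(72.9°) = 24.59 m
net slip = dip-slip / sin(rake) = 24.59 / sin(20°) = 71.89 m
rate = 71.89 m / 566 ka = 0.000127 m/yr = 0.0127 cm/yr

0.0127 cm/yr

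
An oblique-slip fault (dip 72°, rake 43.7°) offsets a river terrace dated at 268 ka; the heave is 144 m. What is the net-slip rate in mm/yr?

2.52 mm/yr

dip-slip = heave / cos(dip) = 144 / cos(72°) = 466 m
net slip = dip-slip / sin(rake) = 466 / sin(43.7°) = 674.5 m
rate = 674.5 m / 268 ka = 0.00252 m/yr = 2.52 mm/yr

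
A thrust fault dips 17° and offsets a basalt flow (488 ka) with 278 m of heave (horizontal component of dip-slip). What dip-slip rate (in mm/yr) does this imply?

0.596 mm/yr

dip-slip = heave / cos(dip) = 278 m / cos(17°) = 290.7 m
rate = 290.7 m / 488 ka = 0.000596 m/yr = 0.596 mm/yr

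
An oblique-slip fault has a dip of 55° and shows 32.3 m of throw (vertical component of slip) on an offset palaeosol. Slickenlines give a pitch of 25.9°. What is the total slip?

90.3 m

dip-slip = throw / sin(dip) = 32.3 / sin(55°) = 39.43 m
net slip = dip-slip / sin(rake) = 39.43 / sin(25.9°) = 90.3 m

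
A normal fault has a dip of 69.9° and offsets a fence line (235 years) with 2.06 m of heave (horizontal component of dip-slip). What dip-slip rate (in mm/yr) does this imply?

25.5 mm/yr

dip-slip = heave / cos(dip) = 2.06 m / cos(69.9°) = 5.994 m
rate = 5.994 m / 235 years = 0.0255 m/yr = 25.5 mm/yr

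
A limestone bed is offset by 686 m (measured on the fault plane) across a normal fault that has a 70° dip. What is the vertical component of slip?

throw = dip-slip × sin(dip) = 686 m × sin(70°) = 645 m

645 m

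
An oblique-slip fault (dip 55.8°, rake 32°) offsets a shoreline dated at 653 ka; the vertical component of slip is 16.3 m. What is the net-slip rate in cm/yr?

0.00570 cm/yr

dip-slip = throw / sin(dip) = 16.3 / sin(55.8°) = 19.71 m
net slip = dip-slip / sin(rake) = 19.71 / sin(32°) = 37.19 m
rate = 37.19 m / 653 ka = 0.0000570 m/yr = 0.00570 cm/yr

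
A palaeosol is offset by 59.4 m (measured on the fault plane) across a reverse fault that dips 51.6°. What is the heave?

heave = dip-slip × cos(dip) = 59.4 m × cos(51.6°) = 36.9 m

36.9 m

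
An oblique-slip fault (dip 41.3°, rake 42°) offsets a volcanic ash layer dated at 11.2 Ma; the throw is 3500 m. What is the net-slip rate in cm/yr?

0.0708 cm/yr

dip-slip = throw / sin(dip) = 3500 / sin(41.3°) = 5303 m
net slip = dip-slip / sin(rake) = 5303 / sin(42°) = 7925 m
rate = 7925 m / 11.2 Ma = 0.000708 m/yr = 0.0708 cm/yr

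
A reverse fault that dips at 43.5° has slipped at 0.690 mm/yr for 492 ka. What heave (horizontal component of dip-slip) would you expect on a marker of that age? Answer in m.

246 m

dip-slip = rate × time = 0.690 mm/yr × 492 ka = 339.5 m
heave = dip-slip × cos(dip) = 339.5 × cos(43.5°) = 246 m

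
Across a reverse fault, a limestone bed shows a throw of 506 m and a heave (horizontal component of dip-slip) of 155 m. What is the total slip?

net slip = √(throw² + heave²) = √(506² + 155²) = 529 m

529 m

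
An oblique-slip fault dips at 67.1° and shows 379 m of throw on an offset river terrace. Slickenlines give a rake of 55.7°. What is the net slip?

498 m

dip-slip = throw / sin(dip) = 379 / sin(67.1°) = 411.4 m
net slip = dip-slip / sin(rake) = 411.4 / sin(55.7°) = 498 m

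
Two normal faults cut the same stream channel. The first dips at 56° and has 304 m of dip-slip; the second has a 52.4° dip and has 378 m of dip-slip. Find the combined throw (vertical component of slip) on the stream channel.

552 m

throw_A = 304 × sin(56°) = 252 m
throw_B = 378 × sin(52.4°) = 299.5 m
total = 252 + 299.5 = 552 m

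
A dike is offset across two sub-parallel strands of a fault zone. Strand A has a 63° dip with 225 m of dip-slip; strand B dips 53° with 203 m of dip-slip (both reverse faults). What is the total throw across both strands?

throw_A = 225 × sin(63°) = 200.5 m
throw_B = 203 × sin(53°) = 162.1 m
total = 200.5 + 162.1 = 363 m

363 m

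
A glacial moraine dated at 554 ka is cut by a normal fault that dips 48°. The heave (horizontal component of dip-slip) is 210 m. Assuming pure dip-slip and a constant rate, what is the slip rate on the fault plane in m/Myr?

dip-slip = heave / cos(dip) = 210 m / cos(48°) = 313.8 m
rate = 313.8 m / 554 ka = 0.000566 m/yr = 566 m/Myr

566 m/Myr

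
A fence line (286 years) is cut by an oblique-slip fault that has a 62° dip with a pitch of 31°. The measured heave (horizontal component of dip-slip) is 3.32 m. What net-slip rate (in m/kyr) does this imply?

dip-slip = heave / cos(dip) = 3.32 / cos(62°) = 7.072 m
net slip = dip-slip / sin(rake) = 7.072 / sin(31°) = 13.73 m
rate = 13.73 m / 286 years = 0.0480 m/yr = 48 m/kyr

48 m/kyr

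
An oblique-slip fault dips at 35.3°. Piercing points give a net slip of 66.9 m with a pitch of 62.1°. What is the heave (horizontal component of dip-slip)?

dip-slip = net slip × sin(rake) = 66.9 m × sin(62.1°) = 59.12 m
heave = dip-slip × cos(dip) = 59.12 × cos(35.3°) = 48.3 m

48.3 m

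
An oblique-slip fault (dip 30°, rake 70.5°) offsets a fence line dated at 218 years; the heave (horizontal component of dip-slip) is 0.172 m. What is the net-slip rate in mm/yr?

dip-slip = heave / cos(dip) = 0.172 / cos(30°) = 0.1986 m
net slip = dip-slip / sin(rake) = 0.1986 / sin(70.5°) = 0.2107 m
rate = 0.2107 m / 218 years = 0.000966 m/yr = 0.966 mm/yr

0.966 mm/yr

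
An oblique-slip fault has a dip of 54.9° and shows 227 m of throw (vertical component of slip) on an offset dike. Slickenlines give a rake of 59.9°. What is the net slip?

dip-slip = throw / sin(dip) = 227 / sin(54.9°) = 277.5 m
net slip = dip-slip / sin(rake) = 277.5 / sin(59.9°) = 321 m

321 m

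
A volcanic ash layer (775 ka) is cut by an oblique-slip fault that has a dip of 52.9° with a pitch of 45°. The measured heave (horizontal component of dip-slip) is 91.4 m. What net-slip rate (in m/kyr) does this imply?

dip-slip = heave / cos(dip) = 91.4 / cos(52.9°) = 151.5 m
net slip = dip-slip / sin(rake) = 151.5 / sin(45°) = 214.3 m
rate = 214.3 m / 775 ka = 0.000276 m/yr = 0.276 m/kyr

0.276 m/kyr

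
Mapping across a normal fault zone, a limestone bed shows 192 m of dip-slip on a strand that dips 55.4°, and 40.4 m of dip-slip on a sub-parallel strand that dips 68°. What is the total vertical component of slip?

196 m

throw_A = 192 × sin(55.4°) = 158 m
throw_B = 40.4 × sin(68°) = 37.46 m
total = 158 + 37.46 = 196 m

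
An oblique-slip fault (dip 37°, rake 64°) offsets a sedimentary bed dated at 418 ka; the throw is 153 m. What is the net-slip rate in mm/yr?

0.677 mm/yr

dip-slip = throw / sin(dip) = 153 / sin(37°) = 254.2 m
net slip = dip-slip / sin(rake) = 254.2 / sin(64°) = 282.9 m
rate = 282.9 m / 418 ka = 0.000677 m/yr = 0.677 mm/yr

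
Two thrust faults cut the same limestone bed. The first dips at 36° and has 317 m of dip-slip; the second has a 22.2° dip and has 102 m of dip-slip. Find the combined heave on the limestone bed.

351 m

heave_A = 317 × cos(36°) = 256.5 m
heave_B = 102 × cos(22.2°) = 94.44 m
total = 256.5 + 94.44 = 351 m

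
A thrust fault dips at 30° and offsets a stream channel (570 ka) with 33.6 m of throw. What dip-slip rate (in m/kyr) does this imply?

0.118 m/kyr

dip-slip = throw / sin(dip) = 33.6 m / sin(30°) = 67.20 m
rate = 67.20 m / 570 ka = 0.000118 m/yr = 0.118 m/kyr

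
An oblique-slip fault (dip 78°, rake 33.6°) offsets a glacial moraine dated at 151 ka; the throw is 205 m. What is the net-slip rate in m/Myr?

2510 m/Myr

dip-slip = throw / sin(dip) = 205 / sin(78°) = 209.6 m
net slip = dip-slip / sin(rake) = 209.6 / sin(33.6°) = 378.7 m
rate = 378.7 m / 151 ka = 0.00251 m/yr = 2510 m/Myr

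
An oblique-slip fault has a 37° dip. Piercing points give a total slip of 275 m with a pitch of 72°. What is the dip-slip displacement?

dip-slip = net slip × sin(rake) = 275 m × sin(72°) = 262 m

262 m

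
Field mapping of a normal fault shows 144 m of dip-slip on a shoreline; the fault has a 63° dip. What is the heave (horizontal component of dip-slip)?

65.4 m

heave = dip-slip × cos(dip) = 144 m × cos(63°) = 65.4 m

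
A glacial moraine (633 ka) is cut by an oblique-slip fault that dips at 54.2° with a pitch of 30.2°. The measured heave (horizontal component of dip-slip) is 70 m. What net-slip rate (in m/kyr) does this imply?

0.376 m/kyr

dip-slip = heave / cos(dip) = 70 / cos(54.2°) = 119.7 m
net slip = dip-slip / sin(rake) = 119.7 / sin(30.2°) = 237.9 m
rate = 237.9 m / 633 ka = 0.000376 m/yr = 0.376 m/kyr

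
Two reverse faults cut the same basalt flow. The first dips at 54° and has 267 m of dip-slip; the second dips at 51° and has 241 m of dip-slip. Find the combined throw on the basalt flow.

403 m

throw_A = 267 × sin(54°) = 216 m
throw_B = 241 × sin(51°) = 187.3 m
total = 216 + 187.3 = 403 m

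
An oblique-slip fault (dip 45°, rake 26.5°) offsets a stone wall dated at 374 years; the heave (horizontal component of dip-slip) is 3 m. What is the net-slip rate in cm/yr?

dip-slip = heave / cos(dip) = 3 / cos(45°) = 4.243 m
net slip = dip-slip / sin(rake) = 4.243 / sin(26.5°) = 9.508 m
rate = 9.508 m / 374 years = 0.0254 m/yr = 2.54 cm/yr

2.54 cm/yr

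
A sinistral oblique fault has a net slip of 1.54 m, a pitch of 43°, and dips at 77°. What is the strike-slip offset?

1.13 m

strike-slip = net slip × cos(rake) = 1.54 m × cos(43°) = 1.13 m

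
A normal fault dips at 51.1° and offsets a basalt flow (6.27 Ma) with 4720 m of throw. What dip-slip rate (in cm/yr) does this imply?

0.0967 cm/yr

dip-slip = throw / sin(dip) = 4720 m / sin(51.1°) = 6065 m
rate = 6065 m / 6.27 Ma = 0.000967 m/yr = 0.0967 cm/yr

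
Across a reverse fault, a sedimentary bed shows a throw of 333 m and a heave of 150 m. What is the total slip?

365 m

net slip = √(throw² + heave²) = √(333² + 150²) = 365 m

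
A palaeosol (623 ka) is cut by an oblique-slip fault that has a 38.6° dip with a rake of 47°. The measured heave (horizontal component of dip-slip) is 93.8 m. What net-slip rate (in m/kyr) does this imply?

0.263 m/kyr

dip-slip = heave / cos(dip) = 93.8 / cos(38.6°) = 120 m
net slip = dip-slip / sin(rake) = 120 / sin(47°) = 164.1 m
rate = 164.1 m / 623 ka = 0.000263 m/yr = 0.263 m/kyr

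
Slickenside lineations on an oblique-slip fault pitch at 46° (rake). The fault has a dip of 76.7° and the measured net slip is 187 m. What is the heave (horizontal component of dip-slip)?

30.9 m

dip-slip = net slip × sin(rake) = 187 m × sin(46°) = 134.5 m
heave = dip-slip × cos(dip) = 134.5 × cos(76.7°) = 30.9 m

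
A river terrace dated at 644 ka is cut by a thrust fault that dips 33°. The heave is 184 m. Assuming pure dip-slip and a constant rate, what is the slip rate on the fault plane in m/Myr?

341 m/Myr

dip-slip = heave / cos(dip) = 184 m / cos(33°) = 219.4 m
rate = 219.4 m / 644 ka = 0.000341 m/yr = 341 m/Myr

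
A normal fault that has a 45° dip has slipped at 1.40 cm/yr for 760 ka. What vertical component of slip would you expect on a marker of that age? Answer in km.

dip-slip = rate × time = 1.40 cm/yr × 760 ka = 10640 m
throw = dip-slip × sin(dip) = 10640 × sin(45°) = 7520 m = 7.52 km

7.52 km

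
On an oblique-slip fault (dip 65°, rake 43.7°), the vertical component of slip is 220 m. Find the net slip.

351 m

dip-slip = throw / sin(dip) = 220 / sin(65°) = 242.7 m
net slip = dip-slip / sin(rake) = 242.7 / sin(43.7°) = 351 m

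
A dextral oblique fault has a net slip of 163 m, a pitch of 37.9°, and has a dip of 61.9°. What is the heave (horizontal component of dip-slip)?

47.2 m

dip-slip = net slip × sin(rake) = 163 m × sin(37.9°) = 100.1 m
heave = dip-slip × cos(dip) = 100.1 × cos(61.9°) = 47.2 m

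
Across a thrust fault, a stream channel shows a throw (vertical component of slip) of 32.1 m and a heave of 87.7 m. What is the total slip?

93.4 m

net slip = √(throw² + heave²) = √(32.1² + 87.7²) = 93.4 m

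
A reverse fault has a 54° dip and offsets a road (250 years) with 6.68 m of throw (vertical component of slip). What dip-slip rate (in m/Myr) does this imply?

dip-slip = throw / sin(dip) = 6.68 m / sin(54°) = 8.257 m
rate = 8.257 m / 250 years = 0.0330 m/yr = 33000 m/Myr

33000 m/Myr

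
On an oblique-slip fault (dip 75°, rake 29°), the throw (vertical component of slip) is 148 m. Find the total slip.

dip-slip = throw / sin(dip) = 148 / sin(75°) = 153.2 m
net slip = dip-slip / sin(rake) = 153.2 / sin(29°) = 316 m

316 m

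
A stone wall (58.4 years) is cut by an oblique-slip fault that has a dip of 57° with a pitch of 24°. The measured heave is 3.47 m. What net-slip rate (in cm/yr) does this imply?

26.8 cm/yr

dip-slip = heave / cos(dip) = 3.47 / cos(57°) = 6.371 m
net slip = dip-slip / sin(rake) = 6.371 / sin(24°) = 15.66 m
rate = 15.66 m / 58.4 years = 0.268 m/yr = 26.8 cm/yr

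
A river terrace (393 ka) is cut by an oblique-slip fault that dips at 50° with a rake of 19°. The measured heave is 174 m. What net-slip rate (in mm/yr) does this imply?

2.12 mm/yr

dip-slip = heave / cos(dip) = 174 / cos(50°) = 270.7 m
net slip = dip-slip / sin(rake) = 270.7 / sin(19°) = 831.5 m
rate = 831.5 m / 393 ka = 0.00212 m/yr = 2.12 mm/yr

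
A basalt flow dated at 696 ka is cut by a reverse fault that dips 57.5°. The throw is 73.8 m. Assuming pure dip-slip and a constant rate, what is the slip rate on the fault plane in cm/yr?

dip-slip = throw / sin(dip) = 73.8 m / sin(57.5°) = 87.50 m
rate = 87.50 m / 696 ka = 0.000126 m/yr = 0.0126 cm/yr

0.0126 cm/yr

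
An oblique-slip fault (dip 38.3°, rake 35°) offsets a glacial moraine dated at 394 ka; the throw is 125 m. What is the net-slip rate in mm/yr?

dip-slip = throw / sin(dip) = 125 / sin(38.3°) = 201.7 m
net slip = dip-slip / sin(rake) = 201.7 / sin(35°) = 351.6 m
rate = 351.6 m / 394 ka = 0.000892 m/yr = 0.892 mm/yr

0.892 mm/yr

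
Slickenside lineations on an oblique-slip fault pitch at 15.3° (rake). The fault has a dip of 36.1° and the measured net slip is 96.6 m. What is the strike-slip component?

strike-slip = net slip × cos(rake) = 96.6 m × cos(15.3°) = 93.2 m

93.2 m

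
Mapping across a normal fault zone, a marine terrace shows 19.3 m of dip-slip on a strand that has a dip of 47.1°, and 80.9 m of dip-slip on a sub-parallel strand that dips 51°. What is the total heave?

64 m

heave_A = 19.3 × cos(47.1°) = 13.14 m
heave_B = 80.9 × cos(51°) = 50.91 m
total = 13.14 + 50.91 = 64 m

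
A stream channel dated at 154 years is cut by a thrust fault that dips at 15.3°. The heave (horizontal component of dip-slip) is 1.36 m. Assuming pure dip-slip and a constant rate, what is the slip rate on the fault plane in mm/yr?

dip-slip = heave / cos(dip) = 1.36 m / cos(15.3°) = 1.410 m
rate = 1.410 m / 154 years = 0.00916 m/yr = 9.16 mm/yr

9.16 mm/yr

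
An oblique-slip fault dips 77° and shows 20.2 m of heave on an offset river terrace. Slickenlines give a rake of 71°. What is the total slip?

95 m

dip-slip = heave / cos(dip) = 20.2 / cos(77°) = 89.80 m
net slip = dip-slip / sin(rake) = 89.80 / sin(71°) = 95 m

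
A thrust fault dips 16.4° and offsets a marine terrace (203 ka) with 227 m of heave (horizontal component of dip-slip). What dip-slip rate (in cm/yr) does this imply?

0.117 cm/yr

dip-slip = heave / cos(dip) = 227 m / cos(16.4°) = 236.6 m
rate = 236.6 m / 203 ka = 0.00117 m/yr = 0.117 cm/yr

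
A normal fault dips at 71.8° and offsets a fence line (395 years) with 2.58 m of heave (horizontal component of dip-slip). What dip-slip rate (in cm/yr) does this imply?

dip-slip = heave / cos(dip) = 2.58 m / cos(71.8°) = 8.260 m
rate = 8.260 m / 395 years = 0.0209 m/yr = 2.09 cm/yr

2.09 cm/yr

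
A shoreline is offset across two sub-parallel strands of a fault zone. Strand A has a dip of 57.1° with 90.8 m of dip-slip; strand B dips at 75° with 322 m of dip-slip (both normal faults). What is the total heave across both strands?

heave_A = 90.8 × cos(57.1°) = 49.32 m
heave_B = 322 × cos(75°) = 83.34 m
total = 49.32 + 83.34 = 133 m

133 m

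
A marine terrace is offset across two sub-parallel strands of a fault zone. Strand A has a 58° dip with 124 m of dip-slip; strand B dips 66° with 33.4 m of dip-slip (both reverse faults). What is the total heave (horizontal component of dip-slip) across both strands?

heave_A = 124 × cos(58°) = 65.71 m
heave_B = 33.4 × cos(66°) = 13.59 m
total = 65.71 + 13.59 = 79.3 m

79.3 m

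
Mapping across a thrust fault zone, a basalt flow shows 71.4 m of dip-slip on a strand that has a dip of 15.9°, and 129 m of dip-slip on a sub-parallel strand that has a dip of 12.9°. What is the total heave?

194 m

heave_A = 71.4 × cos(15.9°) = 68.67 m
heave_B = 129 × cos(12.9°) = 125.7 m
total = 68.67 + 125.7 = 194 m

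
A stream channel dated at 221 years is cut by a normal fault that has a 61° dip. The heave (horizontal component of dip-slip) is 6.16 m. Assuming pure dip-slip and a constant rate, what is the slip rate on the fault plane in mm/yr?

57.5 mm/yr

dip-slip = heave / cos(dip) = 6.16 m / cos(61°) = 12.71 m
rate = 12.71 m / 221 years = 0.0575 m/yr = 57.5 mm/yr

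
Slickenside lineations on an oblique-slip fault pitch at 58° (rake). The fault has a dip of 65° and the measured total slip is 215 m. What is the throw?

165 m

dip-slip = net slip × sin(rake) = 215 m × sin(58°) = 182.3 m
throw = dip-slip × sin(dip) = 182.3 × sin(65°) = 165 m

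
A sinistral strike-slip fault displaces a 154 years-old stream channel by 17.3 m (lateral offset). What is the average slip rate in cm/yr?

11.2 cm/yr

rate = 17.3 m / 154 years = 0.112 m/yr = 11.2 cm/yr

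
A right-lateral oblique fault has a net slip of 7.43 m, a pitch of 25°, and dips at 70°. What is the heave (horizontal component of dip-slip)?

1.07 m

dip-slip = net slip × sin(rake) = 7.43 m × sin(25°) = 3.140 m
heave = dip-slip × cos(dip) = 3.140 × cos(70°) = 1.07 m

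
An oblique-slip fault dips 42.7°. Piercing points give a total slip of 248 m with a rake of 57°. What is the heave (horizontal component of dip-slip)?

dip-slip = net slip × sin(rake) = 248 m × sin(57°) = 208 m
heave = dip-slip × cos(dip) = 208 × cos(42.7°) = 153 m

153 m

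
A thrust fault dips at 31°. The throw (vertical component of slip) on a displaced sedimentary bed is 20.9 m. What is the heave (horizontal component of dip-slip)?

heave = throw / tan(dip) = 20.9 / tan(31°) = 34.8 m

34.8 m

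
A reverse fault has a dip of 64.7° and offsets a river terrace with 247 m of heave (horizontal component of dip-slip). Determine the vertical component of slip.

523 m

throw = heave × tan(dip) = 247 × tan(64.7°) = 523 m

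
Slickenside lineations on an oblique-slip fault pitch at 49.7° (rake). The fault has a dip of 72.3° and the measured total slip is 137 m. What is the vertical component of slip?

dip-slip = net slip × sin(rake) = 137 m × sin(49.7°) = 104.5 m
throw = dip-slip × sin(dip) = 104.5 × sin(72.3°) = 99.5 m

99.5 m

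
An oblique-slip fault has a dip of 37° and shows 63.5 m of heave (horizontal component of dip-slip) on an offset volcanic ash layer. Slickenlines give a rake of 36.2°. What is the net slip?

dip-slip = heave / cos(dip) = 63.5 / cos(37°) = 79.51 m
net slip = dip-slip / sin(rake) = 79.51 / sin(36.2°) = 135 m

135 m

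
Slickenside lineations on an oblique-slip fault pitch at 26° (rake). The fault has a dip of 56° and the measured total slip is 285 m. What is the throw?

104 m

dip-slip = net slip × sin(rake) = 285 m × sin(26°) = 124.9 m
throw = dip-slip × sin(dip) = 124.9 × sin(56°) = 104 m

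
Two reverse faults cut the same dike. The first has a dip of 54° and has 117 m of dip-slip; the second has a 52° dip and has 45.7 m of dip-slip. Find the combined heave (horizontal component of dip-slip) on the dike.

heave_A = 117 × cos(54°) = 68.77 m
heave_B = 45.7 × cos(52°) = 28.14 m
total = 68.77 + 28.14 = 96.9 m

96.9 m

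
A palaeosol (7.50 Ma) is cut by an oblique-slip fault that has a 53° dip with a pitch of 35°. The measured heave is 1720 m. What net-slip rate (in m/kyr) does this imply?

0.664 m/kyr

dip-slip = heave / cos(dip) = 1720 / cos(53°) = 2858 m
net slip = dip-slip / sin(rake) = 2858 / sin(35°) = 4983 m
rate = 4983 m / 7.50 Ma = 0.000664 m/yr = 0.664 m/kyr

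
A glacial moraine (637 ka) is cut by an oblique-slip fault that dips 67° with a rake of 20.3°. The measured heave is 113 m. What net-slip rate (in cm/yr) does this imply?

0.131 cm/yr

dip-slip = heave / cos(dip) = 113 / cos(67°) = 289.2 m
net slip = dip-slip / sin(rake) = 289.2 / sin(20.3°) = 833.6 m
rate = 833.6 m / 637 ka = 0.00131 m/yr = 0.131 cm/yr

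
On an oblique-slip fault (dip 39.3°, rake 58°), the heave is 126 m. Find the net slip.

192 m

dip-slip = heave / cos(dip) = 126 / cos(39.3°) = 162.8 m
net slip = dip-slip / sin(rake) = 162.8 / sin(58°) = 192 m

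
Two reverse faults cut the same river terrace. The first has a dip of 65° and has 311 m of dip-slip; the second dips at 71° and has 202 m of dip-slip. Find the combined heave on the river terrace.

heave_A = 311 × cos(65°) = 131.4 m
heave_B = 202 × cos(71°) = 65.76 m
total = 131.4 + 65.76 = 197 m

197 m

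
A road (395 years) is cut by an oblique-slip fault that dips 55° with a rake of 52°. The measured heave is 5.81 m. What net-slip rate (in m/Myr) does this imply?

dip-slip = heave / cos(dip) = 5.81 / cos(55°) = 10.13 m
net slip = dip-slip / sin(rake) = 10.13 / sin(52°) = 12.85 m
rate = 12.85 m / 395 years = 0.0325 m/yr = 32500 m/Myr

32500 m/Myr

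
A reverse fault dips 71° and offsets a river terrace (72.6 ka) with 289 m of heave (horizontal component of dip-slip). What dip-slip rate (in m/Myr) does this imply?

dip-slip = heave / cos(dip) = 289 m / cos(71°) = 887.7 m
rate = 887.7 m / 72.6 ka = 0.0122 m/yr = 12200 m/Myr

12200 m/Myr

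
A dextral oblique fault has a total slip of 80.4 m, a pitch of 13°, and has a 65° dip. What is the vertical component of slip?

dip-slip = net slip × sin(rake) = 80.4 m × sin(13°) = 18.09 m
throw = dip-slip × sin(dip) = 18.09 × sin(65°) = 16.4 m

16.4 m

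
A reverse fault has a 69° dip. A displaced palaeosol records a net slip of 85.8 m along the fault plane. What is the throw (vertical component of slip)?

throw = dip-slip × sin(dip) = 85.8 m × sin(69°) = 80.1 m

80.1 m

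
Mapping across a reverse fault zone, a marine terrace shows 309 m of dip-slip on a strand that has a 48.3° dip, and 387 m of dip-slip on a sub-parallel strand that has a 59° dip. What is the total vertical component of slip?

throw_A = 309 × sin(48.3°) = 230.7 m
throw_B = 387 × sin(59°) = 331.7 m
total = 230.7 + 331.7 = 562 m

562 m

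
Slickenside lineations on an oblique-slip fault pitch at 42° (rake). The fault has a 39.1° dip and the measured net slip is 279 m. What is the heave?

dip-slip = net slip × sin(rake) = 279 m × sin(42°) = 186.7 m
heave = dip-slip × cos(dip) = 186.7 × cos(39.1°) = 145 m

145 m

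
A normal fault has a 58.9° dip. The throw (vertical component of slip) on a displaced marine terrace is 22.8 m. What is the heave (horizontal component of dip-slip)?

13.8 m

heave = throw / tan(dip) = 22.8 / tan(58.9°) = 13.8 m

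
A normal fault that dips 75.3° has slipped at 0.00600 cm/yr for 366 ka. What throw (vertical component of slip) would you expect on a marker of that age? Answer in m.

21.2 m

dip-slip = rate × time = 0.00600 cm/yr × 366 ka = 21.96 m
throw = dip-slip × sin(dip) = 21.96 × sin(75.3°) = 21.2 m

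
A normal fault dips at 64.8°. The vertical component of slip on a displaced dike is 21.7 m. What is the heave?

heave = throw / tan(dip) = 21.7 / tan(64.8°) = 10.2 m

10.2 m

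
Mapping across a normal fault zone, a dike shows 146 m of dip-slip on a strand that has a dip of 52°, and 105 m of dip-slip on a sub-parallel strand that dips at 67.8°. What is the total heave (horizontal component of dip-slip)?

130 m

heave_A = 146 × cos(52°) = 89.89 m
heave_B = 105 × cos(67.8°) = 39.67 m
total = 89.89 + 39.67 = 130 m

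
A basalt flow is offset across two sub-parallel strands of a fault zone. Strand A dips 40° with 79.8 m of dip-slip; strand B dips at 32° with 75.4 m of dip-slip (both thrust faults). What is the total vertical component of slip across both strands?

91.3 m

throw_A = 79.8 × sin(40°) = 51.29 m
throw_B = 75.4 × sin(32°) = 39.96 m
total = 51.29 + 39.96 = 91.3 m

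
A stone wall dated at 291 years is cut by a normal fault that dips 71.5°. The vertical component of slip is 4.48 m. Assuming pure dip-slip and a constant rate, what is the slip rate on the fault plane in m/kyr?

16.2 m/kyr

dip-slip = throw / sin(dip) = 4.48 m / sin(71.5°) = 4.724 m
rate = 4.724 m / 291 years = 0.0162 m/yr = 16.2 m/kyr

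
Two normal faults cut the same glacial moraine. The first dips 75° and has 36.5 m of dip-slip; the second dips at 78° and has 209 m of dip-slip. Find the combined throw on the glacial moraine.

throw_A = 36.5 × sin(75°) = 35.26 m
throw_B = 209 × sin(78°) = 204.4 m
total = 35.26 + 204.4 = 240 m

240 m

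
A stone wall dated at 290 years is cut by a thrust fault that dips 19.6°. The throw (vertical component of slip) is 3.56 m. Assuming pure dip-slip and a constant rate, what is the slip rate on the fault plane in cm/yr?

dip-slip = throw / sin(dip) = 3.56 m / sin(19.6°) = 10.61 m
rate = 10.61 m / 290 years = 0.0366 m/yr = 3.66 cm/yr

3.66 cm/yr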